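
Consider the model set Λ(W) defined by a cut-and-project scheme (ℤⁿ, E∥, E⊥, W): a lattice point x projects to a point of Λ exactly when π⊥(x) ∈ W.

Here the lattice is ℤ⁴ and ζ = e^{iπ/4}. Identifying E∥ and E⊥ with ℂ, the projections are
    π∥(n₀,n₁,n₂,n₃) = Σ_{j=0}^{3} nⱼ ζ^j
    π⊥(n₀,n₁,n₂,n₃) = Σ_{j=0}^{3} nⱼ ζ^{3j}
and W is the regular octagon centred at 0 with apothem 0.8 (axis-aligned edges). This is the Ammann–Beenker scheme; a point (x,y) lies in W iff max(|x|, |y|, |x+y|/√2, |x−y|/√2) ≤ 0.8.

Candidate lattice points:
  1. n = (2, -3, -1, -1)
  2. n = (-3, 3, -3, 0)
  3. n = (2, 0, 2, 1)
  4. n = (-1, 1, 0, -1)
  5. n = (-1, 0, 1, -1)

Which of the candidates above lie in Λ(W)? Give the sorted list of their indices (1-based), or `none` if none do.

π⊥(n) = n₀ + n₁ζ³ + n₂ζ⁶ + n₃ζ⁹ where ζ = e^{iπ/4}.
#1 (2, -3, -1, -1): internal (3.414214, -1.828427); octagon support 3.707107 vs apothem 0.8 → ∉ W
#2 (-3, 3, -3, 0): internal (-5.121320, 5.121320); octagon support 7.242641 vs apothem 0.8 → ∉ W
#3 (2, 0, 2, 1): internal (2.707107, -1.292893); octagon support 2.828427 vs apothem 0.8 → ∉ W
#4 (-1, 1, 0, -1): internal (-2.414214, 0.000000); octagon support 2.414214 vs apothem 0.8 → ∉ W
#5 (-1, 0, 1, -1): internal (-1.707107, -1.707107); octagon support 2.414214 vs apothem 0.8 → ∉ W

none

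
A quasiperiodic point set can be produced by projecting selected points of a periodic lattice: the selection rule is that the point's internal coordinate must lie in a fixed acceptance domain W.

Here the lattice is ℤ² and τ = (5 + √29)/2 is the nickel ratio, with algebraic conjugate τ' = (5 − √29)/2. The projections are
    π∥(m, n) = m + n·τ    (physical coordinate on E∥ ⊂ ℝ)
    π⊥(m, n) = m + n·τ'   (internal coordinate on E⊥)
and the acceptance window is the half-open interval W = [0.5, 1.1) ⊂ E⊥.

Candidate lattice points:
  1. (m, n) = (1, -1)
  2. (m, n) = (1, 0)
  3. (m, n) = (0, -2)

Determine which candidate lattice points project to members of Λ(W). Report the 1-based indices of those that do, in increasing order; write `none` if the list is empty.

2

Compute τ' = (5−√29)/2 = -0.192582, so π⊥(m,n) = m -0.192582·n.
[1] lift (1,-1): star map gives 1.192582; window check 0.5 ≤ 1.192582 < 1.1 is false → out
[2] lift (1,0): star map gives 1.000000; window check 0.5 ≤ 1.000000 < 1.1 is true → IN Λ
[3] lift (0,-2): star map gives 0.385165; window check 0.5 ≤ 0.385165 < 1.1 is false → out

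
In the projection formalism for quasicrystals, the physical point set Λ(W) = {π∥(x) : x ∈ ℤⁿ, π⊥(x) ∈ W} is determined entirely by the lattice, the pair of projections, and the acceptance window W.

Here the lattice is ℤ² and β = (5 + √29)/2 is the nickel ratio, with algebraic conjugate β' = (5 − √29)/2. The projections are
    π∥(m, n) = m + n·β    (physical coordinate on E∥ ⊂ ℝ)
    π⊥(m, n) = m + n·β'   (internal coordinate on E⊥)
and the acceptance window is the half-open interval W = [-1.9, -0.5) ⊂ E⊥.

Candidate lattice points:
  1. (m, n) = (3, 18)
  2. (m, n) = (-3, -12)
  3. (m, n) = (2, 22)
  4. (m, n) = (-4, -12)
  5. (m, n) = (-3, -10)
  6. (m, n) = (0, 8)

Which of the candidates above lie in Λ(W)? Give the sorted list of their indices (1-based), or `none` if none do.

Compute β' = (5−√29)/2 = -0.192582, so π⊥(m,n) = m -0.192582·n.
#1 (3,18): internal coord 3 + (18)·β' = -0.466483; -0.466483 ∉ [-1.9, -0.5) → out
#2 (-3,-12): internal coord -3 + (-12)·β' = -0.689011; -0.689011 ∈ [-1.9, -0.5) → IN Λ
#3 (2,22): internal coord 2 + (22)·β' = -2.236813; -2.236813 ∉ [-1.9, -0.5) → out
#4 (-4,-12): internal coord -4 + (-12)·β' = -1.689011; -1.689011 ∈ [-1.9, -0.5) → IN Λ
#5 (-3,-10): internal coord -3 + (-10)·β' = -1.074176; -1.074176 ∈ [-1.9, -0.5) → IN Λ
#6 (0,8): internal coord 0 + (8)·β' = -1.540659; -1.540659 ∈ [-1.9, -0.5) → IN Λ

2, 4, 5, 6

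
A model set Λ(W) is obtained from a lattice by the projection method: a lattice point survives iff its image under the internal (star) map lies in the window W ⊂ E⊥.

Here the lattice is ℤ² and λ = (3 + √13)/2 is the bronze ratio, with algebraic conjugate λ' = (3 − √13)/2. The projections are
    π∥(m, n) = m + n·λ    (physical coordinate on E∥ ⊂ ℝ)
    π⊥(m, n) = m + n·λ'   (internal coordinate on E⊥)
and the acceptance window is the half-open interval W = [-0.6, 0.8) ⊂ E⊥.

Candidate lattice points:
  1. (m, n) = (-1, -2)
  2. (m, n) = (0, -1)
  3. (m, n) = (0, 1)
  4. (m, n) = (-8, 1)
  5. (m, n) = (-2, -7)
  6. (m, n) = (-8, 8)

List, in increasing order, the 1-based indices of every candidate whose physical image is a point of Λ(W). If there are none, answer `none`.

1, 2, 3, 5

Compute λ' = (3−√13)/2 = -0.3028, so π⊥(m,n) = m -0.3028·n.
[1] lift (-1,-2): star map gives -0.3944; window check -0.6 ≤ -0.3944 < 0.8 is true → IN Λ
[2] lift (0,-1): star map gives 0.3028; window check -0.6 ≤ 0.3028 < 0.8 is true → IN Λ
[3] lift (0,1): star map gives -0.3028; window check -0.6 ≤ -0.3028 < 0.8 is true → IN Λ
[4] lift (-8,1): star map gives -8.3028; window check -0.6 ≤ -8.3028 < 0.8 is false → out
[5] lift (-2,-7): star map gives 0.1194; window check -0.6 ≤ 0.1194 < 0.8 is true → IN Λ
[6] lift (-8,8): star map gives -10.4222; window check -0.6 ≤ -10.4222 < 0.8 is false → out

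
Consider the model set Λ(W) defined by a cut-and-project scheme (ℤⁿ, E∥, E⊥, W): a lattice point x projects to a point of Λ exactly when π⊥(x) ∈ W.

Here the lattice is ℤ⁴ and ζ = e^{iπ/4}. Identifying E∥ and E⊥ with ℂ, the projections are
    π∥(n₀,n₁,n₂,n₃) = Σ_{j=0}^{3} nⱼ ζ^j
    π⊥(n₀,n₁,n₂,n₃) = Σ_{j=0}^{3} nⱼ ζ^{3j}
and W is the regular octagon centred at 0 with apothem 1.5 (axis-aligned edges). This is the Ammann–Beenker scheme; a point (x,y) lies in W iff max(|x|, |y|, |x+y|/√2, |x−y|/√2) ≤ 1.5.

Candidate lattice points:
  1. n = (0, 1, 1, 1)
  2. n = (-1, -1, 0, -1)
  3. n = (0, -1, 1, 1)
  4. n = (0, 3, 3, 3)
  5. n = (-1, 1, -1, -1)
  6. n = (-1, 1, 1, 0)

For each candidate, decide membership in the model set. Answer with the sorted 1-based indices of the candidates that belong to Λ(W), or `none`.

1, 4

With ζ = e^{iπ/4} the internal vectors are ζ^0,ζ^3,ζ^6,ζ^9.
#1 (0, 1, 1, 1): internal (0.00000, 0.41421); octagon support 0.41421 vs apothem 1.5 → ∈ W
#2 (-1, -1, 0, -1): internal (-1.00000, -1.41421); octagon support 1.70711 vs apothem 1.5 → ∉ W
#3 (0, -1, 1, 1): internal (1.41421, -1.00000); octagon support 1.70711 vs apothem 1.5 → ∉ W
#4 (0, 3, 3, 3): internal (0.00000, 1.24264); octagon support 1.24264 vs apothem 1.5 → ∈ W
#5 (-1, 1, -1, -1): internal (-2.41421, 1.00000); octagon support 2.41421 vs apothem 1.5 → ∉ W
#6 (-1, 1, 1, 0): internal (-1.70711, -0.29289); octagon support 1.70711 vs apothem 1.5 → ∉ W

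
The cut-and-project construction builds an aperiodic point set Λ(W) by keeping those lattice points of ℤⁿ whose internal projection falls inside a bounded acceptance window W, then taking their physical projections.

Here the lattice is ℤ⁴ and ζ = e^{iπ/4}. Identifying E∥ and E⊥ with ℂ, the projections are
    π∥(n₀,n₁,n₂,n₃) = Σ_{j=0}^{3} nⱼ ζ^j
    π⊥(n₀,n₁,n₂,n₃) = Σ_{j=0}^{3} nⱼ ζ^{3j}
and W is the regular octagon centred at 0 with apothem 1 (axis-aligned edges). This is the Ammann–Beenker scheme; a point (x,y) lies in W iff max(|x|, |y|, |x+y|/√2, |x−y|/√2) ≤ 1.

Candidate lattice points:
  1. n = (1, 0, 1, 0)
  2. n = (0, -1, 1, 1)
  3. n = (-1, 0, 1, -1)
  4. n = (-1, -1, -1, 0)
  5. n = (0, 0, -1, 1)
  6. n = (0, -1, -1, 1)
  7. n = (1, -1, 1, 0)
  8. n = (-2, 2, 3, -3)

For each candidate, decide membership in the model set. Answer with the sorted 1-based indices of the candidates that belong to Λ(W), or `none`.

With ζ = e^{iπ/4} the internal vectors are ζ^0,ζ^3,ζ^6,ζ^9.
#1 (1, 0, 1, 0): internal (1.00000, -1.00000); octagon support 1.41421 vs apothem 1 → ∉ W
#2 (0, -1, 1, 1): internal (1.41421, -1.00000); octagon support 1.70711 vs apothem 1 → ∉ W
#3 (-1, 0, 1, -1): internal (-1.70711, -1.70711); octagon support 2.41421 vs apothem 1 → ∉ W
#4 (-1, -1, -1, 0): internal (-0.29289, 0.29289); octagon support 0.41421 vs apothem 1 → ∈ W
#5 (0, 0, -1, 1): internal (0.70711, 1.70711); octagon support 1.70711 vs apothem 1 → ∉ W
#6 (0, -1, -1, 1): internal (1.41421, 1.00000); octagon support 1.70711 vs apothem 1 → ∉ W
#7 (1, -1, 1, 0): internal (1.70711, -1.70711); octagon support 2.41421 vs apothem 1 → ∉ W
#8 (-2, 2, 3, -3): internal (-5.53553, -3.70711); octagon support 6.53553 vs apothem 1 → ∉ W

4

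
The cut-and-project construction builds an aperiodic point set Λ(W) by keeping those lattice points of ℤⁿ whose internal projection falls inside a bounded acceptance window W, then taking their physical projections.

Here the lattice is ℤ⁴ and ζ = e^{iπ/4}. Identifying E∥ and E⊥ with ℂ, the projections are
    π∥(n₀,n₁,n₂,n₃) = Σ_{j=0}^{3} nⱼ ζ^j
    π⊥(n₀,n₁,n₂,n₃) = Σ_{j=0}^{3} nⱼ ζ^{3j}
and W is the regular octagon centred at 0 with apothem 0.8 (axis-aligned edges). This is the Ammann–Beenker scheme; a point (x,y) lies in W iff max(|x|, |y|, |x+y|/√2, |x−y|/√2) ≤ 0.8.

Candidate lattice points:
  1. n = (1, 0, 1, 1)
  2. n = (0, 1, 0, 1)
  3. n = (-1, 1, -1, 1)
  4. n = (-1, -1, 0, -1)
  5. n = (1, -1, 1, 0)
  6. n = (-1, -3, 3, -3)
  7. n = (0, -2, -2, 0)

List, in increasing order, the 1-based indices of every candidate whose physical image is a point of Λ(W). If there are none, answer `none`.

none

With ζ = e^{iπ/4} the internal vectors are ζ^0,ζ^3,ζ^6,ζ^9.
#1 (1, 0, 1, 1): internal (1.7071, -0.2929); octagon support 1.7071 vs apothem 0.8 → ∉ W
#2 (0, 1, 0, 1): internal (0.0000, 1.4142); octagon support 1.4142 vs apothem 0.8 → ∉ W
#3 (-1, 1, -1, 1): internal (-1.0000, 2.4142); octagon support 2.4142 vs apothem 0.8 → ∉ W
#4 (-1, -1, 0, -1): internal (-1.0000, -1.4142); octagon support 1.7071 vs apothem 0.8 → ∉ W
#5 (1, -1, 1, 0): internal (1.7071, -1.7071); octagon support 2.4142 vs apothem 0.8 → ∉ W
#6 (-1, -3, 3, -3): internal (-1.0000, -7.2426); octagon support 7.2426 vs apothem 0.8 → ∉ W
#7 (0, -2, -2, 0): internal (1.4142, 0.5858); octagon support 1.4142 vs apothem 0.8 → ∉ W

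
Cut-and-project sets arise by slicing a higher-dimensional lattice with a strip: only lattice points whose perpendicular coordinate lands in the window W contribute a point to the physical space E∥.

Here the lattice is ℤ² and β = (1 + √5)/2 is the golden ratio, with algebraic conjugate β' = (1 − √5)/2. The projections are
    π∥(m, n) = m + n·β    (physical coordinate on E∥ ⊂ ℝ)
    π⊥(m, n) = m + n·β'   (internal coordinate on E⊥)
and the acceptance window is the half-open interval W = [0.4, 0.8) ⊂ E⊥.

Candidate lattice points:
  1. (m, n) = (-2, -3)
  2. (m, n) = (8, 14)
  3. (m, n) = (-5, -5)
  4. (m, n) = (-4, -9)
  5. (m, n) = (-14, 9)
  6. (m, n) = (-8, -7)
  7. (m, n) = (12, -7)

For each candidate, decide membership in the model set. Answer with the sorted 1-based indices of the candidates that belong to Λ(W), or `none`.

none

Numerically β ≈ 1.618034 and β' = −1/β ≈ -0.618034.
[1] lift (-2,-3): star map gives -0.145898; window check 0.4 ≤ -0.145898 < 0.8 is false → out
[2] lift (8,14): star map gives -0.652476; window check 0.4 ≤ -0.652476 < 0.8 is false → out
[3] lift (-5,-5): star map gives -1.909830; window check 0.4 ≤ -1.909830 < 0.8 is false → out
[4] lift (-4,-9): star map gives 1.562306; window check 0.4 ≤ 1.562306 < 0.8 is false → out
[5] lift (-14,9): star map gives -19.562306; window check 0.4 ≤ -19.562306 < 0.8 is false → out
[6] lift (-8,-7): star map gives -3.673762; window check 0.4 ≤ -3.673762 < 0.8 is false → out
[7] lift (12,-7): star map gives 16.326238; window check 0.4 ≤ 16.326238 < 0.8 is false → out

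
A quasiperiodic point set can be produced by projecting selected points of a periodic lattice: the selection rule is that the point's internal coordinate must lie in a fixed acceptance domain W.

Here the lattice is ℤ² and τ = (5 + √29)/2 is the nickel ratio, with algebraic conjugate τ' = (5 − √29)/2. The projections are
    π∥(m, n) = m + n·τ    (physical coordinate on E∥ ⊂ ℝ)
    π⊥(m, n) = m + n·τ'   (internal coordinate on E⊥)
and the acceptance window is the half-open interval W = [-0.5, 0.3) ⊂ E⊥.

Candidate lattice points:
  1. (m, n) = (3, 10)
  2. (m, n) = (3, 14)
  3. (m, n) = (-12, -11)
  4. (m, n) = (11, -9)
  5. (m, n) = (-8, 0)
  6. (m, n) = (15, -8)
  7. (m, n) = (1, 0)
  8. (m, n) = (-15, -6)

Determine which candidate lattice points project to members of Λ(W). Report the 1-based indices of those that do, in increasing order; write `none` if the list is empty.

τ' = (5−√29)/2 ≈ -0.192582.
candidate 1: (m,n)=(3,10) → π∥ = 3+10·τ ≈ 54.925824, π⊥ = 3+10·τ' ≈ 1.074176 ∉ [-0.5, 0.3) ⇒ out
candidate 2: (m,n)=(3,14) → π∥ = 3+14·τ ≈ 75.696154, π⊥ = 3+14·τ' ≈ 0.303846 ∉ [-0.5, 0.3) ⇒ out
candidate 3: (m,n)=(-12,-11) → π∥ = -12-11·τ ≈ -69.118406, π⊥ = -12-11·τ' ≈ -9.881594 ∉ [-0.5, 0.3) ⇒ out
candidate 4: (m,n)=(11,-9) → π∥ = 11-9·τ ≈ -35.733242, π⊥ = 11-9·τ' ≈ 12.733242 ∉ [-0.5, 0.3) ⇒ out
candidate 5: (m,n)=(-8,0) → π∥ = -8+0·τ ≈ -8.000000, π⊥ = -8+0·τ' ≈ -8.000000 ∉ [-0.5, 0.3) ⇒ out
candidate 6: (m,n)=(15,-8) → π∥ = 15-8·τ ≈ -26.540659, π⊥ = 15-8·τ' ≈ 16.540659 ∉ [-0.5, 0.3) ⇒ out
candidate 7: (m,n)=(1,0) → π∥ = 1+0·τ ≈ 1.000000, π⊥ = 1+0·τ' ≈ 1.000000 ∉ [-0.5, 0.3) ⇒ out
candidate 8: (m,n)=(-15,-6) → π∥ = -15-6·τ ≈ -46.155494, π⊥ = -15-6·τ' ≈ -13.844506 ∉ [-0.5, 0.3) ⇒ out

none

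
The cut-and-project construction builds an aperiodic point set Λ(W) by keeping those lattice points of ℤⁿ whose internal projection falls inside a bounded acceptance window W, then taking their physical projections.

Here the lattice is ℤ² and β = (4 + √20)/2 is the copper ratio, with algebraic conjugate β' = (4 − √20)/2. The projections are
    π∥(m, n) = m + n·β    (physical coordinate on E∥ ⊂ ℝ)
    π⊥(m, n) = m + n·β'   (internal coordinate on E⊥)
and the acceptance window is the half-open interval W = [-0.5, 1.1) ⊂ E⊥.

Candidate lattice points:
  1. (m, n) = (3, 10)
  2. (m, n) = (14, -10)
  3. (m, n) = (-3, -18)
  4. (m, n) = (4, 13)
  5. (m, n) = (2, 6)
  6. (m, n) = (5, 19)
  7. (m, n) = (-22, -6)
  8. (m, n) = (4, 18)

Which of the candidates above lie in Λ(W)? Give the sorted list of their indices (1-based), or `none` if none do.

1, 4, 5, 6, 8

Numerically β ≈ 4.236068 and β' = −1/β ≈ -0.236068.
[1] lift (3,10): star map gives 0.639320; window check -0.5 ≤ 0.639320 < 1.1 is true → IN Λ
[2] lift (14,-10): star map gives 16.360680; window check -0.5 ≤ 16.360680 < 1.1 is false → out
[3] lift (-3,-18): star map gives 1.249224; window check -0.5 ≤ 1.249224 < 1.1 is false → out
[4] lift (4,13): star map gives 0.931116; window check -0.5 ≤ 0.931116 < 1.1 is true → IN Λ
[5] lift (2,6): star map gives 0.583592; window check -0.5 ≤ 0.583592 < 1.1 is true → IN Λ
[6] lift (5,19): star map gives 0.514708; window check -0.5 ≤ 0.514708 < 1.1 is true → IN Λ
[7] lift (-22,-6): star map gives -20.583592; window check -0.5 ≤ -20.583592 < 1.1 is false → out
[8] lift (4,18): star map gives -0.249224; window check -0.5 ≤ -0.249224 < 1.1 is true → IN Λ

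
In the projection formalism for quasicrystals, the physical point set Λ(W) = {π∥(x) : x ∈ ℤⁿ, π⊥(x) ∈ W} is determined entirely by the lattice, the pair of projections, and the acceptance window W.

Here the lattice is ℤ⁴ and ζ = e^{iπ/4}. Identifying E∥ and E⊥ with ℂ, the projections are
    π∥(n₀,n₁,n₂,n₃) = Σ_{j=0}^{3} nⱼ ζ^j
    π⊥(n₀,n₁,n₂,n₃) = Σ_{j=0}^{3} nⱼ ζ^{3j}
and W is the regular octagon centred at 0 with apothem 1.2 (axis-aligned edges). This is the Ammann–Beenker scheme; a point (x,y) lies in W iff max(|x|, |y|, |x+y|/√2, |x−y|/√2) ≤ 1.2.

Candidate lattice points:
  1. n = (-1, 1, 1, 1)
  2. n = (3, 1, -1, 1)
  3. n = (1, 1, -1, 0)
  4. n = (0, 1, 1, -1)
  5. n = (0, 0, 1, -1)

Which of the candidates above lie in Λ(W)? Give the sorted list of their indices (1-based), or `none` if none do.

1

π⊥(n) = n₀ + n₁ζ³ + n₂ζ⁶ + n₃ζ⁹ where ζ = e^{iπ/4}.
#1 (-1, 1, 1, 1): internal (-1.0000, 0.4142); octagon support 1.0000 vs apothem 1.2 → ∈ W
#2 (3, 1, -1, 1): internal (3.0000, 2.4142); octagon support 3.8284 vs apothem 1.2 → ∉ W
#3 (1, 1, -1, 0): internal (0.2929, 1.7071); octagon support 1.7071 vs apothem 1.2 → ∉ W
#4 (0, 1, 1, -1): internal (-1.4142, -1.0000); octagon support 1.7071 vs apothem 1.2 → ∉ W
#5 (0, 0, 1, -1): internal (-0.7071, -1.7071); octagon support 1.7071 vs apothem 1.2 → ∉ W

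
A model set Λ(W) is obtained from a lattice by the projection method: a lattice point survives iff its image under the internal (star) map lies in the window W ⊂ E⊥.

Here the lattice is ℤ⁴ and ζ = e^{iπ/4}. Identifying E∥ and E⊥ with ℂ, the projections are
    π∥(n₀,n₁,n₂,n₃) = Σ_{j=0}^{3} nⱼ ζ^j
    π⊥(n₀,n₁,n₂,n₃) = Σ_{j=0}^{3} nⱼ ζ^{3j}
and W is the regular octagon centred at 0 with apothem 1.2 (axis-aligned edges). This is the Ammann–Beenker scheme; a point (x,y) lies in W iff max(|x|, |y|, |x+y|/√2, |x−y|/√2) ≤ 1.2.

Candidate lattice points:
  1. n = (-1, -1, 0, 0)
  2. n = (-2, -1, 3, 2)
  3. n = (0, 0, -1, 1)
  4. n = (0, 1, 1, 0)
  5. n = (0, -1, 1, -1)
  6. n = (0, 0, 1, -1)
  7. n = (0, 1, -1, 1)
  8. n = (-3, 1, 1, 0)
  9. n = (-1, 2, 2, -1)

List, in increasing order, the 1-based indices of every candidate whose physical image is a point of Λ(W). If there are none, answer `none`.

With ζ = e^{iπ/4} the internal vectors are ζ^0,ζ^3,ζ^6,ζ^9.
#1 (-1, -1, 0, 0): internal (-0.292893, -0.707107); octagon support 0.707107 vs apothem 1.2 → ∈ W
#2 (-2, -1, 3, 2): internal (0.121320, -2.292893); octagon support 2.292893 vs apothem 1.2 → ∉ W
#3 (0, 0, -1, 1): internal (0.707107, 1.707107); octagon support 1.707107 vs apothem 1.2 → ∉ W
#4 (0, 1, 1, 0): internal (-0.707107, -0.292893); octagon support 0.707107 vs apothem 1.2 → ∈ W
#5 (0, -1, 1, -1): internal (0.000000, -2.414214); octagon support 2.414214 vs apothem 1.2 → ∉ W
#6 (0, 0, 1, -1): internal (-0.707107, -1.707107); octagon support 1.707107 vs apothem 1.2 → ∉ W
#7 (0, 1, -1, 1): internal (0.000000, 2.414214); octagon support 2.414214 vs apothem 1.2 → ∉ W
#8 (-3, 1, 1, 0): internal (-3.707107, -0.292893); octagon support 3.707107 vs apothem 1.2 → ∉ W
#9 (-1, 2, 2, -1): internal (-3.121320, -1.292893); octagon support 3.121320 vs apothem 1.2 → ∉ W

1, 4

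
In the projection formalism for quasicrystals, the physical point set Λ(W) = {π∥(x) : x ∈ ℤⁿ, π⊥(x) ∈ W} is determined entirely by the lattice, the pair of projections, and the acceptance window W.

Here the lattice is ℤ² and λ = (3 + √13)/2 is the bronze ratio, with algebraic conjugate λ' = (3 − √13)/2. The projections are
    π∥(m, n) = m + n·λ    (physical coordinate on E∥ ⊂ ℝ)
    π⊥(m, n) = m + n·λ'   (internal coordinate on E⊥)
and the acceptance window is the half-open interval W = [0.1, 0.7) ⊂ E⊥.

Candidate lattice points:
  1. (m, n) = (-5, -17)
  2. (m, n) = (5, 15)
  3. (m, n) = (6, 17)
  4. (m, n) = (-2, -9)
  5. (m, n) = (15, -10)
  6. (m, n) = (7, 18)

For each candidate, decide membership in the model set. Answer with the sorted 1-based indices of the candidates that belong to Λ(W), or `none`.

λ' = (3−√13)/2 ≈ -0.30278.
[1] lift (-5,-17): star map gives 0.14719; window check 0.1 ≤ 0.14719 < 0.7 is true → IN Λ
[2] lift (5,15): star map gives 0.45837; window check 0.1 ≤ 0.45837 < 0.7 is true → IN Λ
[3] lift (6,17): star map gives 0.85281; window check 0.1 ≤ 0.85281 < 0.7 is false → out
[4] lift (-2,-9): star map gives 0.72498; window check 0.1 ≤ 0.72498 < 0.7 is false → out
[5] lift (15,-10): star map gives 18.02776; window check 0.1 ≤ 18.02776 < 0.7 is false → out
[6] lift (7,18): star map gives 1.55004; window check 0.1 ≤ 1.55004 < 0.7 is false → out

1, 2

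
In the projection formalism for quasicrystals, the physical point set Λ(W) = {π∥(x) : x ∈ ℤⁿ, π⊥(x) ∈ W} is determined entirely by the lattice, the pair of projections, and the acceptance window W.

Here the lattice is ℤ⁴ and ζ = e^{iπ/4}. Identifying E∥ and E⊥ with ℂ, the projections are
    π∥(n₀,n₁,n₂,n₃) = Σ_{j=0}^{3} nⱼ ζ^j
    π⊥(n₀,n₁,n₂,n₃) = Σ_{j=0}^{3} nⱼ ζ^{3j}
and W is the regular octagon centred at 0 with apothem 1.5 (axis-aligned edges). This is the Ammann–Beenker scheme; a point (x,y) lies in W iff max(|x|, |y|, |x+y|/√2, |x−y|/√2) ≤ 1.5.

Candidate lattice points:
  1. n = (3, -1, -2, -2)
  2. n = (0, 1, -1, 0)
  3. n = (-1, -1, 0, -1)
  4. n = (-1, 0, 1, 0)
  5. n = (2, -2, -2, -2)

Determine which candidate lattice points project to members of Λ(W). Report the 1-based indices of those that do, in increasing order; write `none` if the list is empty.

4

With ζ = e^{iπ/4} the internal vectors are ζ^0,ζ^3,ζ^6,ζ^9.
candidate 1: n = (3, -1, -2, -2) → π⊥ ≈ (+2.29289, -0.12132); max(|x|,|y|,|x±y|/√2) = 2.29289 > 1.5 ⇒ ∉ W
candidate 2: n = (0, 1, -1, 0) → π⊥ ≈ (-0.70711, +1.70711); max(|x|,|y|,|x±y|/√2) = 1.70711 > 1.5 ⇒ ∉ W
candidate 3: n = (-1, -1, 0, -1) → π⊥ ≈ (-1.00000, -1.41421); max(|x|,|y|,|x±y|/√2) = 1.70711 > 1.5 ⇒ ∉ W
candidate 4: n = (-1, 0, 1, 0) → π⊥ ≈ (-1.00000, -1.00000); max(|x|,|y|,|x±y|/√2) = 1.41421 ≤ 1.5 ⇒ ∈ W
candidate 5: n = (2, -2, -2, -2) → π⊥ ≈ (+2.00000, -0.82843); max(|x|,|y|,|x±y|/√2) = 2.00000 > 1.5 ⇒ ∉ W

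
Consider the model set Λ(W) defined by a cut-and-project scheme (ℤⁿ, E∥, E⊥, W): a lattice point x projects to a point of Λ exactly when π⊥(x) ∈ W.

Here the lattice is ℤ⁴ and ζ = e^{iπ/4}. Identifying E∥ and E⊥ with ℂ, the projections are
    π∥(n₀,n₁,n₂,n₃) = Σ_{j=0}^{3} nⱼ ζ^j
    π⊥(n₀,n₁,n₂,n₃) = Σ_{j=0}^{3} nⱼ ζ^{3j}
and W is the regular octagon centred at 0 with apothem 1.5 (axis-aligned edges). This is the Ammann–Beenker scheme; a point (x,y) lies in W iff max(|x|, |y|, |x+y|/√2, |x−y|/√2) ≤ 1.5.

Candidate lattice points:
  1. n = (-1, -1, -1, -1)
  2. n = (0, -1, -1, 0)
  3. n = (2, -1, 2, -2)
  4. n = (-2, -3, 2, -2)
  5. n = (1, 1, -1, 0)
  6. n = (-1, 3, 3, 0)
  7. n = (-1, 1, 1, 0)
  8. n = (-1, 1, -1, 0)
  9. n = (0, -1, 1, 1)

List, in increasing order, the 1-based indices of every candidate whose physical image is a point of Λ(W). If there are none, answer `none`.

π⊥(n) = n₀ + n₁ζ³ + n₂ζ⁶ + n₃ζ⁹ where ζ = e^{iπ/4}.
candidate 1: n = (-1, -1, -1, -1) → π⊥ ≈ (-1.00000, -0.41421); max(|x|,|y|,|x±y|/√2) = 1.00000 ≤ 1.5 ⇒ ∈ W
candidate 2: n = (0, -1, -1, 0) → π⊥ ≈ (+0.70711, +0.29289); max(|x|,|y|,|x±y|/√2) = 0.70711 ≤ 1.5 ⇒ ∈ W
candidate 3: n = (2, -1, 2, -2) → π⊥ ≈ (+1.29289, -4.12132); max(|x|,|y|,|x±y|/√2) = 4.12132 > 1.5 ⇒ ∉ W
candidate 4: n = (-2, -3, 2, -2) → π⊥ ≈ (-1.29289, -5.53553); max(|x|,|y|,|x±y|/√2) = 5.53553 > 1.5 ⇒ ∉ W
candidate 5: n = (1, 1, -1, 0) → π⊥ ≈ (+0.29289, +1.70711); max(|x|,|y|,|x±y|/√2) = 1.70711 > 1.5 ⇒ ∉ W
candidate 6: n = (-1, 3, 3, 0) → π⊥ ≈ (-3.12132, -0.87868); max(|x|,|y|,|x±y|/√2) = 3.12132 > 1.5 ⇒ ∉ W
candidate 7: n = (-1, 1, 1, 0) → π⊥ ≈ (-1.70711, -0.29289); max(|x|,|y|,|x±y|/√2) = 1.70711 > 1.5 ⇒ ∉ W
candidate 8: n = (-1, 1, -1, 0) → π⊥ ≈ (-1.70711, +1.70711); max(|x|,|y|,|x±y|/√2) = 2.41421 > 1.5 ⇒ ∉ W
candidate 9: n = (0, -1, 1, 1) → π⊥ ≈ (+1.41421, -1.00000); max(|x|,|y|,|x±y|/√2) = 1.70711 > 1.5 ⇒ ∉ W

1, 2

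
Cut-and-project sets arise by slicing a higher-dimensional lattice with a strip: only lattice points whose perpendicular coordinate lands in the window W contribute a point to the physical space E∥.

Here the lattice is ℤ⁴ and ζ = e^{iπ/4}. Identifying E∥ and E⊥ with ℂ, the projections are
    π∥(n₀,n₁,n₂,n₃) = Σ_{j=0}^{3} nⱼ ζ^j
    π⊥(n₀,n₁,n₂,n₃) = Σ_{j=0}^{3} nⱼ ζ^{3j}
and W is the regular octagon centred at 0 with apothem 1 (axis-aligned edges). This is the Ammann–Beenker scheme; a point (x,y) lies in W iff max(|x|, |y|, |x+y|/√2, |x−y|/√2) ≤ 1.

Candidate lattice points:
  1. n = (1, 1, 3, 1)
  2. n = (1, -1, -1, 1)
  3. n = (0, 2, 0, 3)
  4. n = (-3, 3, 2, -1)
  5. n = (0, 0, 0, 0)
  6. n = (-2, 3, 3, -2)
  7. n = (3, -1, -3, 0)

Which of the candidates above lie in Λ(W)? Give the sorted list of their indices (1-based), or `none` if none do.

5

With ζ = e^{iπ/4} the internal vectors are ζ^0,ζ^3,ζ^6,ζ^9.
#1 (1, 1, 3, 1): internal (1.000000, -1.585786); octagon support 1.828427 vs apothem 1 → ∉ W
#2 (1, -1, -1, 1): internal (2.414214, 1.000000); octagon support 2.414214 vs apothem 1 → ∉ W
#3 (0, 2, 0, 3): internal (0.707107, 3.535534); octagon support 3.535534 vs apothem 1 → ∉ W
#4 (-3, 3, 2, -1): internal (-5.828427, -0.585786); octagon support 5.828427 vs apothem 1 → ∉ W
#5 (0, 0, 0, 0): internal (0.000000, 0.000000); octagon support 0.000000 vs apothem 1 → ∈ W
#6 (-2, 3, 3, -2): internal (-5.535534, -2.292893); octagon support 5.535534 vs apothem 1 → ∉ W
#7 (3, -1, -3, 0): internal (3.707107, 2.292893); octagon support 4.242641 vs apothem 1 → ∉ W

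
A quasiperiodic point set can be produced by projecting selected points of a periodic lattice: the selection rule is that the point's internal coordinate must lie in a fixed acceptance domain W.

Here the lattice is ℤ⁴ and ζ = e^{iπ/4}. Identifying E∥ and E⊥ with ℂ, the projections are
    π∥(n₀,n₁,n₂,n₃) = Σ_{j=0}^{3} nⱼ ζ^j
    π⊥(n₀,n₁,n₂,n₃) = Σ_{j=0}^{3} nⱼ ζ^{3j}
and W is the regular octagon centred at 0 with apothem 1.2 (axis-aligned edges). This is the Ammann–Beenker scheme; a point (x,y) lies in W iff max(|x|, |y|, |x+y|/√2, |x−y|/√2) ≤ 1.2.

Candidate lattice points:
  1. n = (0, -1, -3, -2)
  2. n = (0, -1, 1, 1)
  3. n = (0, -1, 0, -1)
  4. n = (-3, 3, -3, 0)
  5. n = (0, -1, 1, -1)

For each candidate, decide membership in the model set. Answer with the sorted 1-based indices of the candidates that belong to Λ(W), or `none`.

Internal map: ζ^{3j} for j=0..3 gives (1,0), (−√2/2,√2/2), (0,−1), (√2/2,√2/2).
#1 (0, -1, -3, -2): internal (-0.7071, 0.8787); octagon support 1.1213 vs apothem 1.2 → ∈ W
#2 (0, -1, 1, 1): internal (1.4142, -1.0000); octagon support 1.7071 vs apothem 1.2 → ∉ W
#3 (0, -1, 0, -1): internal (0.0000, -1.4142); octagon support 1.4142 vs apothem 1.2 → ∉ W
#4 (-3, 3, -3, 0): internal (-5.1213, 5.1213); octagon support 7.2426 vs apothem 1.2 → ∉ W
#5 (0, -1, 1, -1): internal (0.0000, -2.4142); octagon support 2.4142 vs apothem 1.2 → ∉ W

1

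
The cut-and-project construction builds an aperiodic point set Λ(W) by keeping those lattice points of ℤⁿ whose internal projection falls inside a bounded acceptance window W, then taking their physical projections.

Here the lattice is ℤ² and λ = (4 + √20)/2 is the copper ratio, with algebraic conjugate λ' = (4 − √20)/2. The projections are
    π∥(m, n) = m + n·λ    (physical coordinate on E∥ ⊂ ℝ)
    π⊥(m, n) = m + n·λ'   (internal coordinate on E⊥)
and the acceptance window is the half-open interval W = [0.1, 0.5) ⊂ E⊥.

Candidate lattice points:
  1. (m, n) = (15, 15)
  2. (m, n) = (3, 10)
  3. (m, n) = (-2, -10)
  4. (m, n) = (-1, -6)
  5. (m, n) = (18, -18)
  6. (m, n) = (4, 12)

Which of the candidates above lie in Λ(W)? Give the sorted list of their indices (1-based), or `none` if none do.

Numerically λ ≈ 4.236068 and λ' = −1/λ ≈ -0.236068.
[1] lift (15,15): star map gives 11.458980; window check 0.1 ≤ 11.458980 < 0.5 is false → out
[2] lift (3,10): star map gives 0.639320; window check 0.1 ≤ 0.639320 < 0.5 is false → out
[3] lift (-2,-10): star map gives 0.360680; window check 0.1 ≤ 0.360680 < 0.5 is true → IN Λ
[4] lift (-1,-6): star map gives 0.416408; window check 0.1 ≤ 0.416408 < 0.5 is true → IN Λ
[5] lift (18,-18): star map gives 22.249224; window check 0.1 ≤ 22.249224 < 0.5 is false → out
[6] lift (4,12): star map gives 1.167184; window check 0.1 ≤ 1.167184 < 0.5 is false → out

3, 4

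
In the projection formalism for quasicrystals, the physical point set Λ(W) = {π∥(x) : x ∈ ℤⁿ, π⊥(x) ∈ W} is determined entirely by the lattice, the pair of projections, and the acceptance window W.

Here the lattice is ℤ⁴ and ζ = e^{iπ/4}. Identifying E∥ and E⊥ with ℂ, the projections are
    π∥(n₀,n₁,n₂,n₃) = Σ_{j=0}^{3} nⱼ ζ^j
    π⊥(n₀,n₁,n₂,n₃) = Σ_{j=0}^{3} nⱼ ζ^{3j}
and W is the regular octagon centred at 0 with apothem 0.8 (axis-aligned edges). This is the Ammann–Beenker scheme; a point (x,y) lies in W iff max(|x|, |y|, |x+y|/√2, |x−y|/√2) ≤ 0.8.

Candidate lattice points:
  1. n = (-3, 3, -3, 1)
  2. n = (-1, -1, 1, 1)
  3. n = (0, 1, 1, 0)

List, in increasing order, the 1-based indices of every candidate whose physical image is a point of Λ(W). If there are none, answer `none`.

With ζ = e^{iπ/4} the internal vectors are ζ^0,ζ^3,ζ^6,ζ^9.
#1 (-3, 3, -3, 1): internal (-4.414214, 5.828427); octagon support 7.242641 vs apothem 0.8 → ∉ W
#2 (-1, -1, 1, 1): internal (0.414214, -1.000000); octagon support 1.000000 vs apothem 0.8 → ∉ W
#3 (0, 1, 1, 0): internal (-0.707107, -0.292893); octagon support 0.707107 vs apothem 0.8 → ∈ W

3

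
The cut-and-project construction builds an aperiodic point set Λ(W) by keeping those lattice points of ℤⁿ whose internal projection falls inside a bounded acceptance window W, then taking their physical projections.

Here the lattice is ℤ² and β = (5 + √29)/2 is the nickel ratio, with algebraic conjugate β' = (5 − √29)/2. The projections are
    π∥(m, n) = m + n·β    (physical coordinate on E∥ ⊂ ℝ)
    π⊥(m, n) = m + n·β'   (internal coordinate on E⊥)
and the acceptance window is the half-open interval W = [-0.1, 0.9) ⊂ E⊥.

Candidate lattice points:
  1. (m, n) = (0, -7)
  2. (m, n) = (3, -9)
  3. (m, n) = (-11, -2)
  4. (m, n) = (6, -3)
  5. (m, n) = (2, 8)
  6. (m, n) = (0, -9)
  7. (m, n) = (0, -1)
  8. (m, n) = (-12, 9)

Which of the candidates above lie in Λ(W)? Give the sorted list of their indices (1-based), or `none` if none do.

5, 7

Compute β' = (5−√29)/2 = -0.19258, so π⊥(m,n) = m -0.19258·n.
candidate 1: (m,n)=(0,-7) → π∥ = 0-7·β ≈ -36.34808, π⊥ = 0-7·β' ≈ 1.34808 ∉ [-0.1, 0.9) ⇒ out
candidate 2: (m,n)=(3,-9) → π∥ = 3-9·β ≈ -43.73324, π⊥ = 3-9·β' ≈ 4.73324 ∉ [-0.1, 0.9) ⇒ out
candidate 3: (m,n)=(-11,-2) → π∥ = -11-2·β ≈ -21.38516, π⊥ = -11-2·β' ≈ -10.61484 ∉ [-0.1, 0.9) ⇒ out
candidate 4: (m,n)=(6,-3) → π∥ = 6-3·β ≈ -9.57775, π⊥ = 6-3·β' ≈ 6.57775 ∉ [-0.1, 0.9) ⇒ out
candidate 5: (m,n)=(2,8) → π∥ = 2+8·β ≈ 43.54066, π⊥ = 2+8·β' ≈ 0.45934 ∈ [-0.1, 0.9) ⇒ IN Λ
candidate 6: (m,n)=(0,-9) → π∥ = 0-9·β ≈ -46.73324, π⊥ = 0-9·β' ≈ 1.73324 ∉ [-0.1, 0.9) ⇒ out
candidate 7: (m,n)=(0,-1) → π∥ = 0-1·β ≈ -5.19258, π⊥ = 0-1·β' ≈ 0.19258 ∈ [-0.1, 0.9) ⇒ IN Λ
candidate 8: (m,n)=(-12,9) → π∥ = -12+9·β ≈ 34.73324, π⊥ = -12+9·β' ≈ -13.73324 ∉ [-0.1, 0.9) ⇒ out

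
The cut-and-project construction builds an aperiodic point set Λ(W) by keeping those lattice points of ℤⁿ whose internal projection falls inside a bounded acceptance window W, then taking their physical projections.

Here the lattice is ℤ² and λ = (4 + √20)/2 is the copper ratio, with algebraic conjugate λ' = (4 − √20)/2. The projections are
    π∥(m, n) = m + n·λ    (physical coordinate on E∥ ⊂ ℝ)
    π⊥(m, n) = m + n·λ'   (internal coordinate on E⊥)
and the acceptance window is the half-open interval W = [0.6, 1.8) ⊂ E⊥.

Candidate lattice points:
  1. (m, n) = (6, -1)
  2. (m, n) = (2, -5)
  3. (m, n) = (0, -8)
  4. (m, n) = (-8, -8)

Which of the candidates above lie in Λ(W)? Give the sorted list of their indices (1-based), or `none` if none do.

none

Numerically λ ≈ 4.236068 and λ' = −1/λ ≈ -0.236068.
candidate 1: (m,n)=(6,-1) → π∥ = 6-1·λ ≈ 1.763932, π⊥ = 6-1·λ' ≈ 6.236068 ∉ [0.6, 1.8) ⇒ out
candidate 2: (m,n)=(2,-5) → π∥ = 2-5·λ ≈ -19.180340, π⊥ = 2-5·λ' ≈ 3.180340 ∉ [0.6, 1.8) ⇒ out
candidate 3: (m,n)=(0,-8) → π∥ = 0-8·λ ≈ -33.888544, π⊥ = 0-8·λ' ≈ 1.888544 ∉ [0.6, 1.8) ⇒ out
candidate 4: (m,n)=(-8,-8) → π∥ = -8-8·λ ≈ -41.888544, π⊥ = -8-8·λ' ≈ -6.111456 ∉ [0.6, 1.8) ⇒ out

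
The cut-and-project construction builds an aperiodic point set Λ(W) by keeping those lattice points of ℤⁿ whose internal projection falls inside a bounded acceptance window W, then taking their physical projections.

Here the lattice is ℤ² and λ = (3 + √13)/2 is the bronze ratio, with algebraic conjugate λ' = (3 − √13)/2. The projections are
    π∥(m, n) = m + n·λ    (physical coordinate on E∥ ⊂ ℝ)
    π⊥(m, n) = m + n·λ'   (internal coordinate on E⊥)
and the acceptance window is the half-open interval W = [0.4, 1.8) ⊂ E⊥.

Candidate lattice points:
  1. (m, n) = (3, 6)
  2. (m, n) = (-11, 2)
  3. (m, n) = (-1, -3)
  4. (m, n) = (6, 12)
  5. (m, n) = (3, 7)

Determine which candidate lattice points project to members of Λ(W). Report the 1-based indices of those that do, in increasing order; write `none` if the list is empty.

1, 5

Numerically λ ≈ 3.302776 and λ' = −1/λ ≈ -0.302776.
[1] lift (3,6): star map gives 1.183346; window check 0.4 ≤ 1.183346 < 1.8 is true → IN Λ
[2] lift (-11,2): star map gives -11.605551; window check 0.4 ≤ -11.605551 < 1.8 is false → out
[3] lift (-1,-3): star map gives -0.091673; window check 0.4 ≤ -0.091673 < 1.8 is false → out
[4] lift (6,12): star map gives 2.366692; window check 0.4 ≤ 2.366692 < 1.8 is false → out
[5] lift (3,7): star map gives 0.880571; window check 0.4 ≤ 0.880571 < 1.8 is true → IN Λ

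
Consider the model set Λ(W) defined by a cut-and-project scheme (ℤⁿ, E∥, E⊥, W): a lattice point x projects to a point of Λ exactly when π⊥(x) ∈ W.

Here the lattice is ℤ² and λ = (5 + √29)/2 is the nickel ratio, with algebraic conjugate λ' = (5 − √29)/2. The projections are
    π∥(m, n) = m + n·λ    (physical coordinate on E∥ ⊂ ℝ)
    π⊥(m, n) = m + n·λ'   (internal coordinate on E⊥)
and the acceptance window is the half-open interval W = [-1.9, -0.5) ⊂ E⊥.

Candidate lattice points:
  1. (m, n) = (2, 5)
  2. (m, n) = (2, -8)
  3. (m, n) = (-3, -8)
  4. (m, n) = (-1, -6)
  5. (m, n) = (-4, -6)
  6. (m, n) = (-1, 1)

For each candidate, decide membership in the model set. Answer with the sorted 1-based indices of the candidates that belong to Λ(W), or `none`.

λ' = (5−√29)/2 ≈ -0.19258.
[1] lift (2,5): star map gives 1.03709; window check -1.9 ≤ 1.03709 < -0.5 is false → out
[2] lift (2,-8): star map gives 3.54066; window check -1.9 ≤ 3.54066 < -0.5 is false → out
[3] lift (-3,-8): star map gives -1.45934; window check -1.9 ≤ -1.45934 < -0.5 is true → IN Λ
[4] lift (-1,-6): star map gives 0.15549; window check -1.9 ≤ 0.15549 < -0.5 is false → out
[5] lift (-4,-6): star map gives -2.84451; window check -1.9 ≤ -2.84451 < -0.5 is false → out
[6] lift (-1,1): star map gives -1.19258; window check -1.9 ≤ -1.19258 < -0.5 is true → IN Λ

3, 6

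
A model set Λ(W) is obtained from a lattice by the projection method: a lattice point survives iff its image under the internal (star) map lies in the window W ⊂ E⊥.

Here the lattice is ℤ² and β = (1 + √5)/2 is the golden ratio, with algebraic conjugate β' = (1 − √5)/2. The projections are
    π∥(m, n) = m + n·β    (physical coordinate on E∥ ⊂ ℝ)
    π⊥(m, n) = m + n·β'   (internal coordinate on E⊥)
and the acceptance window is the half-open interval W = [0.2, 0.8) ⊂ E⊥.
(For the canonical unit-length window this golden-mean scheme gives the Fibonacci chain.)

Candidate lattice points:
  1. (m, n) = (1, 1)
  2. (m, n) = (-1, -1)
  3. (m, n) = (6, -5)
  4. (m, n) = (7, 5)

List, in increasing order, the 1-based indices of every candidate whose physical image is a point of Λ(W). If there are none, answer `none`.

Compute β' = (1−√5)/2 = -0.61803, so π⊥(m,n) = m -0.61803·n.
[1] lift (1,1): star map gives 0.38197; window check 0.2 ≤ 0.38197 < 0.8 is true → IN Λ
[2] lift (-1,-1): star map gives -0.38197; window check 0.2 ≤ -0.38197 < 0.8 is false → out
[3] lift (6,-5): star map gives 9.09017; window check 0.2 ≤ 9.09017 < 0.8 is false → out
[4] lift (7,5): star map gives 3.90983; window check 0.2 ≤ 3.90983 < 0.8 is false → out

1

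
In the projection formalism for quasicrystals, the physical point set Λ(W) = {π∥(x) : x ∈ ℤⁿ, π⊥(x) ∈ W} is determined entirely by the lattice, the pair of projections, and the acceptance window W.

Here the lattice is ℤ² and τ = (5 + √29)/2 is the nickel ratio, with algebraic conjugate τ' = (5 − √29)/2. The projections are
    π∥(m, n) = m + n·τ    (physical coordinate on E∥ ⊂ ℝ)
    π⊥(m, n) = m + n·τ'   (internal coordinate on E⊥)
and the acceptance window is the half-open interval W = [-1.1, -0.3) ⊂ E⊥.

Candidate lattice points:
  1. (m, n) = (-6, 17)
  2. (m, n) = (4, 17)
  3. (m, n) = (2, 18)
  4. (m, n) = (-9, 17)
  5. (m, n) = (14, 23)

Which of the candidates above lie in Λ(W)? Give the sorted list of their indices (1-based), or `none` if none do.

τ' = (5−√29)/2 ≈ -0.1926.
[1] lift (-6,17): star map gives -9.2739; window check -1.1 ≤ -9.2739 < -0.3 is false → out
[2] lift (4,17): star map gives 0.7261; window check -1.1 ≤ 0.7261 < -0.3 is false → out
[3] lift (2,18): star map gives -1.4665; window check -1.1 ≤ -1.4665 < -0.3 is false → out
[4] lift (-9,17): star map gives -12.2739; window check -1.1 ≤ -12.2739 < -0.3 is false → out
[5] lift (14,23): star map gives 9.5706; window check -1.1 ≤ 9.5706 < -0.3 is false → out

none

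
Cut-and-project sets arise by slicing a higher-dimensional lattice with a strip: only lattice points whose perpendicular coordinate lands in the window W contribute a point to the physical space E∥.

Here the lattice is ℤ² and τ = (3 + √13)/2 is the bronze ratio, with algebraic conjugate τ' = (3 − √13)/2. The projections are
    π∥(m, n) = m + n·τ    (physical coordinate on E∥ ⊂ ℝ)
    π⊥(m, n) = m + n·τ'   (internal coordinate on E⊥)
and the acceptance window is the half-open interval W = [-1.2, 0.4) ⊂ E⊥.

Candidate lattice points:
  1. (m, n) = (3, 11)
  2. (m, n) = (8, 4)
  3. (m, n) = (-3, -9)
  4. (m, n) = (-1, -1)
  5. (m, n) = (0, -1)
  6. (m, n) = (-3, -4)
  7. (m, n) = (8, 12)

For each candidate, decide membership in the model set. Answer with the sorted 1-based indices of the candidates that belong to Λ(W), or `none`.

1, 3, 4, 5

τ' = (3−√13)/2 ≈ -0.3028.
candidate 1: (m,n)=(3,11) → π∥ = 3+11·τ ≈ 39.3305, π⊥ = 3+11·τ' ≈ -0.3305 ∈ [-1.2, 0.4) ⇒ IN Λ
candidate 2: (m,n)=(8,4) → π∥ = 8+4·τ ≈ 21.2111, π⊥ = 8+4·τ' ≈ 6.7889 ∉ [-1.2, 0.4) ⇒ out
candidate 3: (m,n)=(-3,-9) → π∥ = -3-9·τ ≈ -32.7250, π⊥ = -3-9·τ' ≈ -0.2750 ∈ [-1.2, 0.4) ⇒ IN Λ
candidate 4: (m,n)=(-1,-1) → π∥ = -1-1·τ ≈ -4.3028, π⊥ = -1-1·τ' ≈ -0.6972 ∈ [-1.2, 0.4) ⇒ IN Λ
candidate 5: (m,n)=(0,-1) → π∥ = 0-1·τ ≈ -3.3028, π⊥ = 0-1·τ' ≈ 0.3028 ∈ [-1.2, 0.4) ⇒ IN Λ
candidate 6: (m,n)=(-3,-4) → π∥ = -3-4·τ ≈ -16.2111, π⊥ = -3-4·τ' ≈ -1.7889 ∉ [-1.2, 0.4) ⇒ out
candidate 7: (m,n)=(8,12) → π∥ = 8+12·τ ≈ 47.6333, π⊥ = 8+12·τ' ≈ 4.3667 ∉ [-1.2, 0.4) ⇒ out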